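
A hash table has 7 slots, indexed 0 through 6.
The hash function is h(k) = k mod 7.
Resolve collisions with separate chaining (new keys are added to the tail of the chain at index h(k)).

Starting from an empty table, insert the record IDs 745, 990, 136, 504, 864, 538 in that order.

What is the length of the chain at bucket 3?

4

Insert 745: h=3, bucket 3 empty -> new chain.
Insert 990: h=3, bucket 3 nonempty -> append to chain.
Insert 136: h=3, bucket 3 nonempty -> append to chain.
Insert 504: h=0, bucket 0 empty -> new chain.
Insert 864: h=3, bucket 3 nonempty -> append to chain.
Insert 538: h=6, bucket 6 empty -> new chain.
Final buckets:
0: 504
1: _
2: _
3: 745 -> 990 -> 136 -> 864
4: _
5: _
6: 538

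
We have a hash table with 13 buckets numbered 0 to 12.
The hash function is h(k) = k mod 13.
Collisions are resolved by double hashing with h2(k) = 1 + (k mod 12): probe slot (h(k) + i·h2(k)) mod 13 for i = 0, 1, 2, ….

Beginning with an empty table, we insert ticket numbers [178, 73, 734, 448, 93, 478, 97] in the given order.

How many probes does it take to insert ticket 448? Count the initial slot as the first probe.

2

Insert 178: h=9, slot 9 empty → index 9.
Insert 73: h=8, slot 8 empty → index 8.
Insert 734: h=6, slot 6 empty → index 6.
Insert 448: h=6, h2=5, slot 6 occupied → index 11.
Insert 93: h=2, slot 2 empty → index 2.
Insert 478: h=10, slot 10 empty → index 10.
Insert 97: h=6, h2=2, slots 6,8,10 occupied → index 12.
Table: [—, —, 93, —, —, —, 734, —, 73, 178, 478, 448, 97]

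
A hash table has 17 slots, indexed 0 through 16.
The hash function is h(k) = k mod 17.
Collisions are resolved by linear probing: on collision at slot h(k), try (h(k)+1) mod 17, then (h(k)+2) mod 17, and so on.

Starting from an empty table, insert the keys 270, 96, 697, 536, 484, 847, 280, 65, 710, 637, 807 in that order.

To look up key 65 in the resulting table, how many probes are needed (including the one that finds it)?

3

270 hashes to 15; slot 15 is free -> place at 15.
96 hashes to 11; slot 11 is free -> place at 11.
697 hashes to 0; slot 0 is free -> place at 0.
536 hashes to 9; slot 9 is free -> place at 9.
484 hashes to 8; slot 8 is free -> place at 8.
847 hashes to 14; slot 14 is free -> place at 14.
280 hashes to 8; 8,9 taken -> place at 10.
65 hashes to 14; 14,15 taken -> place at 16.
710 hashes to 13; slot 13 is free -> place at 13.
637 hashes to 8; 8,9,10,11 taken -> place at 12.
807 hashes to 8; 8,9,10,11,12,13,14,15,16,0 taken -> place at 1.
Table: [697, 807, -, -, -, -, -, -, 484, 536, 280, 96, 637, 710, 847, 270, 65]
Lookup 65: h=14, probe 14,15,16 → found at 16.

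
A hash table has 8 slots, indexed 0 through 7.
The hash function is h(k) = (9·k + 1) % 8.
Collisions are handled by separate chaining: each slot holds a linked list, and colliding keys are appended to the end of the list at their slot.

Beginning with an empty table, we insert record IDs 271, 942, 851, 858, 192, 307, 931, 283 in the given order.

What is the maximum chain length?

271 -> bucket 0
942 -> bucket 7
851 -> bucket 4
858 -> bucket 3
192 -> bucket 1
307 -> bucket 4 (collision)
931 -> bucket 4 (collision)
283 -> bucket 4 (collision)
Final buckets:
0: 271
1: 192
2: .
3: 858
4: 851 -> 307 -> 931 -> 283
5: .
6: .
7: 942

4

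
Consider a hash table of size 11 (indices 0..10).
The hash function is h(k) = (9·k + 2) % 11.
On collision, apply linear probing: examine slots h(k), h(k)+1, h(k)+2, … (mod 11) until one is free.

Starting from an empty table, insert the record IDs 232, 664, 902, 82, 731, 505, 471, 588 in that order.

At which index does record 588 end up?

Insert 232: h=0, slot 0 empty → index 0.
Insert 664: h=5, slot 5 empty → index 5.
Insert 902: h=2, slot 2 empty → index 2.
Insert 82: h=3, slot 3 empty → index 3.
Insert 731: h=3, slot 3 occupied → index 4.
Insert 505: h=4, slots 4,5 occupied → index 6.
Insert 471: h=6, slot 6 occupied → index 7.
Insert 588: h=3, slots 3,4,5,6,7 occupied → index 8.
Table: [232, -, 902, 82, 731, 664, 505, 471, 588, -, -]

8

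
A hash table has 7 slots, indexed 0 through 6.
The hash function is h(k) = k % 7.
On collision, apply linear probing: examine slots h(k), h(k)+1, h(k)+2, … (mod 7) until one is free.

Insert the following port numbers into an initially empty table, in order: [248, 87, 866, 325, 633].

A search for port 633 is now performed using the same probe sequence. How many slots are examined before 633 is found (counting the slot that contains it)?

5

Insert 248: h=3, slot 3 empty -> index 3.
Insert 87: h=3, slot 3 occupied -> index 4.
Insert 866: h=5, slot 5 empty -> index 5.
Insert 325: h=3, slots 3,4,5 occupied -> index 6.
Insert 633: h=3, slots 3,4,5,6 occupied -> index 0.
Table: [633, _, _, 248, 87, 866, 325]
Lookup 633: h=3, probe 3,4,5,6,0 → found at 0.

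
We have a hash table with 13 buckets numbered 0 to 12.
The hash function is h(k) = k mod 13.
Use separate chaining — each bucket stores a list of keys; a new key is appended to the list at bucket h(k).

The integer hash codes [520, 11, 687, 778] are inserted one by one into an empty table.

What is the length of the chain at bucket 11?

3

520 -> bucket 0
11 -> bucket 11
687 -> bucket 11 (collision)
778 -> bucket 11 (collision)
Final buckets:
0: 520
1: ∅
2: ∅
3: ∅
4: ∅
5: ∅
6: ∅
7: ∅
8: ∅
9: ∅
10: ∅
11: 11 -> 687 -> 778
12: ∅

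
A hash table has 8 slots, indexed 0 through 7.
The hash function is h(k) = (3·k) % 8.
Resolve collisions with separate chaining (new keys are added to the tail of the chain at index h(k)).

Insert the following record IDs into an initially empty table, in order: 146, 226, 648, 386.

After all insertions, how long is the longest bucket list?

146 → bucket 6
226 → bucket 6 (collision)
648 → bucket 0
386 → bucket 6 (collision)
Final buckets:
0: 648
1: -
2: -
3: -
4: -
5: -
6: 146 -> 226 -> 386
7: -

3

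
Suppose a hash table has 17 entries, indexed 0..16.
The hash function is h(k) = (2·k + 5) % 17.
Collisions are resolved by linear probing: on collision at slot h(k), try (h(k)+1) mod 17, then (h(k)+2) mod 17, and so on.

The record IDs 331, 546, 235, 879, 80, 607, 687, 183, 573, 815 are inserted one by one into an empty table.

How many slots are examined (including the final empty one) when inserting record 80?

2

331 hashes to 4; slot 4 is free → place at 4.
546 hashes to 9; slot 9 is free → place at 9.
235 hashes to 16; slot 16 is free → place at 16.
879 hashes to 12; slot 12 is free → place at 12.
80 hashes to 12; 12 taken → place at 13.
607 hashes to 12; 12,13 taken → place at 14.
687 hashes to 2; slot 2 is free → place at 2.
183 hashes to 14; 14 taken → place at 15.
573 hashes to 12; 12,13,14,15,16 taken → place at 0.
815 hashes to 3; slot 3 is free → place at 3.
Table: [573, —, 687, 815, 331, —, —, —, —, 546, —, —, 879, 80, 607, 183, 235]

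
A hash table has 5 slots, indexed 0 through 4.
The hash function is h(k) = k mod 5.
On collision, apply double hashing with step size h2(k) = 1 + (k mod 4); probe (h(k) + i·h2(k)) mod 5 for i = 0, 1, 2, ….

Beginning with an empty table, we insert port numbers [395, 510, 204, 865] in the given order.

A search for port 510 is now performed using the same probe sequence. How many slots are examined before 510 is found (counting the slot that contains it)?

2

Insert 395: h=0, slot 0 empty → index 0.
Insert 510: h=0, h2=3, slot 0 occupied → index 3.
Insert 204: h=4, slot 4 empty → index 4.
Insert 865: h=0, h2=2, slot 0 occupied → index 2.
Table: [395, —, 865, 510, 204]
Lookup 510: h=0, h2=3, probe 0,3 → found at 3.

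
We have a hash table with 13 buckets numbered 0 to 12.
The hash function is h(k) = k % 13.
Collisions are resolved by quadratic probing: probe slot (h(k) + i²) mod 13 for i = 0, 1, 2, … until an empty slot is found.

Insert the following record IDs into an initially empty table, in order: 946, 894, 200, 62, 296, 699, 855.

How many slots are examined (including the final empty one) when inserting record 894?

Insert 946: h=10, slot 10 empty -> index 10.
Insert 894: h=10, slot 10 occupied -> index 11.
Insert 200: h=5, slot 5 empty -> index 5.
Insert 62: h=10, slots 10,11 occupied -> index 1.
Insert 296: h=10, slots 10,11,1 occupied -> index 6.
Insert 699: h=10, slots 10,11,1,6 occupied -> index 0.
Insert 855: h=10, slots 10,11,1,6,0 occupied -> index 9.
Table: [699, 62, ., ., ., 200, 296, ., ., 855, 946, 894, .]

2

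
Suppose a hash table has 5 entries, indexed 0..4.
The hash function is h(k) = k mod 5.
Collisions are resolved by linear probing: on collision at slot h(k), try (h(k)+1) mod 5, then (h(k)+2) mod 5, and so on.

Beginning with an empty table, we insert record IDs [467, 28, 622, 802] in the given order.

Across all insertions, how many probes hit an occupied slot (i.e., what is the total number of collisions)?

5

467: h=2 -> slot 2
28: h=3 -> slot 3
622: h=2, probe 2,3,4 -> slot 4
802: h=2, probe 2,3,4,0 -> slot 0
Table: [802, _, 467, 28, 622]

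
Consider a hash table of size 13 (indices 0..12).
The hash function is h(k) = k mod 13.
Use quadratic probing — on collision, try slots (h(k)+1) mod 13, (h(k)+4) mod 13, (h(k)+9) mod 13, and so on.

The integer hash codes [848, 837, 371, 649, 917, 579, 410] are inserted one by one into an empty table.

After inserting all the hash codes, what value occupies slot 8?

Insert 848: h=3, slot 3 empty -> index 3.
Insert 837: h=5, slot 5 empty -> index 5.
Insert 371: h=7, slot 7 empty -> index 7.
Insert 649: h=12, slot 12 empty -> index 12.
Insert 917: h=7, slot 7 occupied -> index 8.
Insert 579: h=7, slots 7,8 occupied -> index 11.
Insert 410: h=7, slots 7,8,11,3 occupied -> index 10.
Table: [., ., ., 848, ., 837, ., 371, 917, ., 410, 579, 649]

917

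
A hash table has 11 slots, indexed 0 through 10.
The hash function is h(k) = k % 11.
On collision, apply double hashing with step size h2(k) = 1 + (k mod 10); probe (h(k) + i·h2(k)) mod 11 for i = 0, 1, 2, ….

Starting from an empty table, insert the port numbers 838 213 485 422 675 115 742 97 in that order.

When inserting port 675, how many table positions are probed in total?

2

838 hashes to 2; slot 2 is free -> place at 2.
213 hashes to 4; slot 4 is free -> place at 4.
485 hashes to 1; slot 1 is free -> place at 1.
422 hashes to 4, h2=3; 4 taken -> place at 7.
675 hashes to 4, h2=6; 4 taken -> place at 10.
115 hashes to 5; slot 5 is free -> place at 5.
742 hashes to 5, h2=3; 5 taken -> place at 8.
97 hashes to 9; slot 9 is free -> place at 9.
Table: [., 485, 838, ., 213, 115, ., 422, 742, 97, 675]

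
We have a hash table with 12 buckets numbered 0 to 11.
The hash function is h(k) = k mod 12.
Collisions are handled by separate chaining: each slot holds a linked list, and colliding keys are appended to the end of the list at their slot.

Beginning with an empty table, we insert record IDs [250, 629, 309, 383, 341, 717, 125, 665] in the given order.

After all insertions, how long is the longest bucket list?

4

Insert 250: h=10, bucket 10 empty -> new chain.
Insert 629: h=5, bucket 5 empty -> new chain.
Insert 309: h=9, bucket 9 empty -> new chain.
Insert 383: h=11, bucket 11 empty -> new chain.
Insert 341: h=5, bucket 5 nonempty -> append to chain.
Insert 717: h=9, bucket 9 nonempty -> append to chain.
Insert 125: h=5, bucket 5 nonempty -> append to chain.
Insert 665: h=5, bucket 5 nonempty -> append to chain.
Final buckets:
0: _
1: _
2: _
3: _
4: _
5: 629 -> 341 -> 125 -> 665
6: _
7: _
8: _
9: 309 -> 717
10: 250
11: 383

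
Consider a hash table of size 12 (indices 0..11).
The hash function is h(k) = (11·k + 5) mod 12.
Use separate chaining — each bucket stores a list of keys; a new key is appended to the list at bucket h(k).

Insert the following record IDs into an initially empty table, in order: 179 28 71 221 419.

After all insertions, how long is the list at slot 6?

179 → bucket 6
28 → bucket 1
71 → bucket 6 (collision)
221 → bucket 0
419 → bucket 6 (collision)
Final buckets:
0: 221
1: 28
2: —
3: —
4: —
5: —
6: 179 -> 71 -> 419
7: —
8: —
9: —
10: —
11: —

3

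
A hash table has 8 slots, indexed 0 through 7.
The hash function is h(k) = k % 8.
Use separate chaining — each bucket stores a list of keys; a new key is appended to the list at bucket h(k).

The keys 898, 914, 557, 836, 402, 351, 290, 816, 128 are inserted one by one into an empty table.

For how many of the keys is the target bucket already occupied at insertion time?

Insert 898: h=2, bucket 2 empty → new chain.
Insert 914: h=2, bucket 2 nonempty → append to chain.
Insert 557: h=5, bucket 5 empty → new chain.
Insert 836: h=4, bucket 4 empty → new chain.
Insert 402: h=2, bucket 2 nonempty → append to chain.
Insert 351: h=7, bucket 7 empty → new chain.
Insert 290: h=2, bucket 2 nonempty → append to chain.
Insert 816: h=0, bucket 0 empty → new chain.
Insert 128: h=0, bucket 0 nonempty → append to chain.
Final buckets:
0: 816 -> 128
1: .
2: 898 -> 914 -> 402 -> 290
3: .
4: 836
5: 557
6: .
7: 351

4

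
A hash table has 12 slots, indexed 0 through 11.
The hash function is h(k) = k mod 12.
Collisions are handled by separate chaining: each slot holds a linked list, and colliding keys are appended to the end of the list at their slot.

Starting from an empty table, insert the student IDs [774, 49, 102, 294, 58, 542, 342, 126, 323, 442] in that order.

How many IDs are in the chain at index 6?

5

Insert 774: h=6, bucket 6 empty -> new chain.
Insert 49: h=1, bucket 1 empty -> new chain.
Insert 102: h=6, bucket 6 nonempty -> append to chain.
Insert 294: h=6, bucket 6 nonempty -> append to chain.
Insert 58: h=10, bucket 10 empty -> new chain.
Insert 542: h=2, bucket 2 empty -> new chain.
Insert 342: h=6, bucket 6 nonempty -> append to chain.
Insert 126: h=6, bucket 6 nonempty -> append to chain.
Insert 323: h=11, bucket 11 empty -> new chain.
Insert 442: h=10, bucket 10 nonempty -> append to chain.
Final buckets:
0: ∅
1: 49
2: 542
3: ∅
4: ∅
5: ∅
6: 774 -> 102 -> 294 -> 342 -> 126
7: ∅
8: ∅
9: ∅
10: 58 -> 442
11: 323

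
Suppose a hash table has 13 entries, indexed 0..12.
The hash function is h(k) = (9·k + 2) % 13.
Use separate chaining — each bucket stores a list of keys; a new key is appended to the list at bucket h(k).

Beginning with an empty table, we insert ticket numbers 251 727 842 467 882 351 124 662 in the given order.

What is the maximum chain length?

3

Insert 251: h=12, bucket 12 empty -> new chain.
Insert 727: h=6, bucket 6 empty -> new chain.
Insert 842: h=1, bucket 1 empty -> new chain.
Insert 467: h=6, bucket 6 nonempty -> append to chain.
Insert 882: h=10, bucket 10 empty -> new chain.
Insert 351: h=2, bucket 2 empty -> new chain.
Insert 124: h=0, bucket 0 empty -> new chain.
Insert 662: h=6, bucket 6 nonempty -> append to chain.
Final buckets:
0: 124
1: 842
2: 351
3: —
4: —
5: —
6: 727 -> 467 -> 662
7: —
8: —
9: —
10: 882
11: —
12: 251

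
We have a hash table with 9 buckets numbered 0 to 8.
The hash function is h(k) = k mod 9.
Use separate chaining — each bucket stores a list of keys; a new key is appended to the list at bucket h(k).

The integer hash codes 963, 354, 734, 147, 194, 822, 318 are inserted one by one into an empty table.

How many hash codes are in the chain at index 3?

4

963 → bucket 0
354 → bucket 3
734 → bucket 5
147 → bucket 3 (collision)
194 → bucket 5 (collision)
822 → bucket 3 (collision)
318 → bucket 3 (collision)
Final buckets:
0: 963
1: —
2: —
3: 354 -> 147 -> 822 -> 318
4: —
5: 734 -> 194
6: —
7: —
8: —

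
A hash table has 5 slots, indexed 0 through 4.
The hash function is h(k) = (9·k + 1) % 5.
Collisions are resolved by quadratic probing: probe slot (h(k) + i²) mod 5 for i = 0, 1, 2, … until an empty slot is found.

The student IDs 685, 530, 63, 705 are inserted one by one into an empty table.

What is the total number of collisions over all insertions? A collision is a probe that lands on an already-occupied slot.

3

Insert 685: h=1, slot 1 empty → index 1.
Insert 530: h=1, slot 1 occupied → index 2.
Insert 63: h=3, slot 3 empty → index 3.
Insert 705: h=1, slots 1,2 occupied → index 0.
Table: [705, 685, 530, 63, .]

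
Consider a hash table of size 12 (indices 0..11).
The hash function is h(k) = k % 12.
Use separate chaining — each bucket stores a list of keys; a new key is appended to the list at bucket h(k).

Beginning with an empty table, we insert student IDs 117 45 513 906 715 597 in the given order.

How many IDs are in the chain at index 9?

4

Insert 117: h=9, bucket 9 empty -> new chain.
Insert 45: h=9, bucket 9 nonempty -> append to chain.
Insert 513: h=9, bucket 9 nonempty -> append to chain.
Insert 906: h=6, bucket 6 empty -> new chain.
Insert 715: h=7, bucket 7 empty -> new chain.
Insert 597: h=9, bucket 9 nonempty -> append to chain.
Final buckets:
0: .
1: .
2: .
3: .
4: .
5: .
6: 906
7: 715
8: .
9: 117 -> 45 -> 513 -> 597
10: .
11: .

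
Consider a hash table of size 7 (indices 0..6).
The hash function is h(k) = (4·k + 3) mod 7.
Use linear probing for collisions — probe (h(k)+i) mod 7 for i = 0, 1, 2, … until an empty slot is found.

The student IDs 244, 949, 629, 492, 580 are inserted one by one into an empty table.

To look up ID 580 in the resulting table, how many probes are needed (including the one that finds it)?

244 hashes to 6; slot 6 is free => place at 6.
949 hashes to 5; slot 5 is free => place at 5.
629 hashes to 6; 6 taken => place at 0.
492 hashes to 4; slot 4 is free => place at 4.
580 hashes to 6; 6,0 taken => place at 1.
Table: [629, 580, -, -, 492, 949, 244]
Lookup 580: h=6, probe 6,0,1 → found at 1.

3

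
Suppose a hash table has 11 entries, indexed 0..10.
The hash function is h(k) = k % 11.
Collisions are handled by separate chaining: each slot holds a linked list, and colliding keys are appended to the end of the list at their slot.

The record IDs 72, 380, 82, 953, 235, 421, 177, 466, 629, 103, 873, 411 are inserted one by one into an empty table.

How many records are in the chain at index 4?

5

Insert 72: h=6, bucket 6 empty → new chain.
Insert 380: h=6, bucket 6 nonempty → append to chain.
Insert 82: h=5, bucket 5 empty → new chain.
Insert 953: h=7, bucket 7 empty → new chain.
Insert 235: h=4, bucket 4 empty → new chain.
Insert 421: h=3, bucket 3 empty → new chain.
Insert 177: h=1, bucket 1 empty → new chain.
Insert 466: h=4, bucket 4 nonempty → append to chain.
Insert 629: h=2, bucket 2 empty → new chain.
Insert 103: h=4, bucket 4 nonempty → append to chain.
Insert 873: h=4, bucket 4 nonempty → append to chain.
Insert 411: h=4, bucket 4 nonempty → append to chain.
Final buckets:
0: _
1: 177
2: 629
3: 421
4: 235 -> 466 -> 103 -> 873 -> 411
5: 82
6: 72 -> 380
7: 953
8: _
9: _
10: _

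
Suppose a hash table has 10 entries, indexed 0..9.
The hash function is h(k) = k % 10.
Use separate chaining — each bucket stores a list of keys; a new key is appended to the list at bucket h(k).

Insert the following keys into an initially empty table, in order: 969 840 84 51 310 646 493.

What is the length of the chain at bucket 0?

2

Insert 969: h=9, bucket 9 empty → new chain.
Insert 840: h=0, bucket 0 empty → new chain.
Insert 84: h=4, bucket 4 empty → new chain.
Insert 51: h=1, bucket 1 empty → new chain.
Insert 310: h=0, bucket 0 nonempty → append to chain.
Insert 646: h=6, bucket 6 empty → new chain.
Insert 493: h=3, bucket 3 empty → new chain.
Final buckets:
0: 840 -> 310
1: 51
2: -
3: 493
4: 84
5: -
6: 646
7: -
8: -
9: 969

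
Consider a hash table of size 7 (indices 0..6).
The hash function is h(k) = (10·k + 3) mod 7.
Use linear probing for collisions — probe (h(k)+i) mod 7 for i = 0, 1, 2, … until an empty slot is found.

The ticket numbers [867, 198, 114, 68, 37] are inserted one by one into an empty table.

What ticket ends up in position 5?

37

867 hashes to 0; slot 0 is free => place at 0.
198 hashes to 2; slot 2 is free => place at 2.
114 hashes to 2; 2 taken => place at 3.
68 hashes to 4; slot 4 is free => place at 4.
37 hashes to 2; 2,3,4 taken => place at 5.
Table: [867, -, 198, 114, 68, 37, -]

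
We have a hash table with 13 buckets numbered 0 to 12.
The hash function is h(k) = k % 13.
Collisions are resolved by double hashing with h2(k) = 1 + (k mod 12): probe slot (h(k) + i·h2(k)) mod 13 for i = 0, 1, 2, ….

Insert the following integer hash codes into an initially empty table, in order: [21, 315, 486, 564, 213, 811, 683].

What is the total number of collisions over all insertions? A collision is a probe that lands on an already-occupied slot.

Insert 21: h=8, slot 8 empty -> index 8.
Insert 315: h=3, slot 3 empty -> index 3.
Insert 486: h=5, slot 5 empty -> index 5.
Insert 564: h=5, h2=1, slot 5 occupied -> index 6.
Insert 213: h=5, h2=10, slot 5 occupied -> index 2.
Insert 811: h=5, h2=8, slot 5 occupied -> index 0.
Insert 683: h=7, slot 7 empty -> index 7.
Table: [811, -, 213, 315, -, 486, 564, 683, 21, -, -, -, -]

3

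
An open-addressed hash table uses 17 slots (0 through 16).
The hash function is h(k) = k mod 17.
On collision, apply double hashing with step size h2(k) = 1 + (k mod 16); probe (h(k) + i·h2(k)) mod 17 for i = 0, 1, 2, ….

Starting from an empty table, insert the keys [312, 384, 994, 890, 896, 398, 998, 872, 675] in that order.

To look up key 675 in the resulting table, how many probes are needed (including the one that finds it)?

2

Insert 312: h=6, slot 6 empty -> index 6.
Insert 384: h=10, slot 10 empty -> index 10.
Insert 994: h=8, slot 8 empty -> index 8.
Insert 890: h=6, h2=11, slot 6 occupied -> index 0.
Insert 896: h=12, slot 12 empty -> index 12.
Insert 398: h=7, slot 7 empty -> index 7.
Insert 998: h=12, h2=7, slot 12 occupied -> index 2.
Insert 872: h=5, slot 5 empty -> index 5.
Insert 675: h=12, h2=4, slot 12 occupied -> index 16.
Table: [890, ∅, 998, ∅, ∅, 872, 312, 398, 994, ∅, 384, ∅, 896, ∅, ∅, ∅, 675]
Lookup 675: h=12, h2=4, probe 12,16 → found at 16.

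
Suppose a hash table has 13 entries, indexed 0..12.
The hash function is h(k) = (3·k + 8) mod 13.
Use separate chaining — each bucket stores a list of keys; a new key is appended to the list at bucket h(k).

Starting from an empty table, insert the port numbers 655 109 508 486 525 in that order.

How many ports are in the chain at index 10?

4

Insert 655: h=10, bucket 10 empty → new chain.
Insert 109: h=10, bucket 10 nonempty → append to chain.
Insert 508: h=11, bucket 11 empty → new chain.
Insert 486: h=10, bucket 10 nonempty → append to chain.
Insert 525: h=10, bucket 10 nonempty → append to chain.
Final buckets:
0: ∅
1: ∅
2: ∅
3: ∅
4: ∅
5: ∅
6: ∅
7: ∅
8: ∅
9: ∅
10: 655 -> 109 -> 486 -> 525
11: 508
12: ∅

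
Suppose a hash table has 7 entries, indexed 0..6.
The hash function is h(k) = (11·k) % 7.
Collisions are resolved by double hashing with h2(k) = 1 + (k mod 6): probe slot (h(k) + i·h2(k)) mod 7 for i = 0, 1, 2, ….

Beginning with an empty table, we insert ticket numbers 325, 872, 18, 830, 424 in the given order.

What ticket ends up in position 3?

Insert 325: h=5, slot 5 empty -> index 5.
Insert 872: h=2, slot 2 empty -> index 2.
Insert 18: h=2, h2=1, slot 2 occupied -> index 3.
Insert 830: h=2, h2=3, slots 2,5 occupied -> index 1.
Insert 424: h=2, h2=5, slot 2 occupied -> index 0.
Table: [424, 830, 872, 18, —, 325, —]

18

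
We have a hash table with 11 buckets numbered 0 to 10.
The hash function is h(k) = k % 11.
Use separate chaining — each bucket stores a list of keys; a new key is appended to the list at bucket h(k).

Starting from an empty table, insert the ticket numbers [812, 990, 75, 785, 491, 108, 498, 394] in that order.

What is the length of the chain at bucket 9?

Insert 812: h=9, bucket 9 empty → new chain.
Insert 990: h=0, bucket 0 empty → new chain.
Insert 75: h=9, bucket 9 nonempty → append to chain.
Insert 785: h=4, bucket 4 empty → new chain.
Insert 491: h=7, bucket 7 empty → new chain.
Insert 108: h=9, bucket 9 nonempty → append to chain.
Insert 498: h=3, bucket 3 empty → new chain.
Insert 394: h=9, bucket 9 nonempty → append to chain.
Final buckets:
0: 990
1: .
2: .
3: 498
4: 785
5: .
6: .
7: 491
8: .
9: 812 -> 75 -> 108 -> 394
10: .

4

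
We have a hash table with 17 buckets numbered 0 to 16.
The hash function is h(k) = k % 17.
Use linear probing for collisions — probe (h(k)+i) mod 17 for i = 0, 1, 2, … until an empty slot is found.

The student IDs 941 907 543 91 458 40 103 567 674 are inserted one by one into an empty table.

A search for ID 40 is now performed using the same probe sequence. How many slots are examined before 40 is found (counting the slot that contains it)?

Insert 941: h=6, slot 6 empty => index 6.
Insert 907: h=6, slot 6 occupied => index 7.
Insert 543: h=16, slot 16 empty => index 16.
Insert 91: h=6, slots 6,7 occupied => index 8.
Insert 458: h=16, slot 16 occupied => index 0.
Insert 40: h=6, slots 6,7,8 occupied => index 9.
Insert 103: h=1, slot 1 empty => index 1.
Insert 567: h=6, slots 6,7,8,9 occupied => index 10.
Insert 674: h=11, slot 11 empty => index 11.
Table: [458, 103, ∅, ∅, ∅, ∅, 941, 907, 91, 40, 567, 674, ∅, ∅, ∅, ∅, 543]
Lookup 40: h=6, probe 6,7,8,9 → found at 9.

4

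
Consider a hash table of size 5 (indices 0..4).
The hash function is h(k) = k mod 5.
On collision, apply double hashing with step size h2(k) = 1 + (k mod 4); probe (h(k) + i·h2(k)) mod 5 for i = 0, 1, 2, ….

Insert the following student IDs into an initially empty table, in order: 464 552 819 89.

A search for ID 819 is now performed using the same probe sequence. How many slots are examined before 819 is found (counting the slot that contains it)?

2

464: h=4 => slot 4
552: h=2 => slot 2
819: h=4, h2=4, probe 4,3 => slot 3
89: h=4, h2=2, probe 4,1 => slot 1
Table: [∅, 89, 552, 819, 464]
Lookup 819: h=4, h2=4, probe 4,3 → found at 3.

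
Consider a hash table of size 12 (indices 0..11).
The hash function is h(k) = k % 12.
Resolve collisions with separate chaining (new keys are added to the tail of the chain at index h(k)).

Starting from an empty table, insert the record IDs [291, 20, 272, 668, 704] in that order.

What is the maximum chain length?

Insert 291: h=3, bucket 3 empty → new chain.
Insert 20: h=8, bucket 8 empty → new chain.
Insert 272: h=8, bucket 8 nonempty → append to chain.
Insert 668: h=8, bucket 8 nonempty → append to chain.
Insert 704: h=8, bucket 8 nonempty → append to chain.
Final buckets:
0: —
1: —
2: —
3: 291
4: —
5: —
6: —
7: —
8: 20 -> 272 -> 668 -> 704
9: —
10: —
11: —

4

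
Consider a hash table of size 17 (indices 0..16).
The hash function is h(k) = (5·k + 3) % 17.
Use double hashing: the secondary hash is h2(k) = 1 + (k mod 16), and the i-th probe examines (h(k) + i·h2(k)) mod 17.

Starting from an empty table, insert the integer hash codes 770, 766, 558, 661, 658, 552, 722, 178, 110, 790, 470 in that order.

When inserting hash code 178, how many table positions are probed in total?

770: h=11 -> slot 11
766: h=8 -> slot 8
558: h=5 -> slot 5
661: h=10 -> slot 10
658: h=12 -> slot 12
552: h=9 -> slot 9
722: h=9, h2=3, probe 9,12,15 -> slot 15
178: h=9, h2=3, probe 9,12,15,1 -> slot 1
110: h=9, h2=15, probe 9,7 -> slot 7
790: h=9, h2=7, probe 9,16 -> slot 16
470: h=7, h2=7, probe 7,14 -> slot 14
Table: [_, 178, _, _, _, 558, _, 110, 766, 552, 661, 770, 658, _, 470, 722, 790]

4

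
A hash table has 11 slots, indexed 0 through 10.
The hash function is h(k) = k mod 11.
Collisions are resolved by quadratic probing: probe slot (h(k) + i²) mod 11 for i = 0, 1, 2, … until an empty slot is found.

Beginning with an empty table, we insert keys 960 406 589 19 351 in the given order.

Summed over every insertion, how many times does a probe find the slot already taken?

960: h=3 -> slot 3
406: h=10 -> slot 10
589: h=6 -> slot 6
19: h=8 -> slot 8
351: h=10, probe 10,0 -> slot 0
Table: [351, —, —, 960, —, —, 589, —, 19, —, 406]

1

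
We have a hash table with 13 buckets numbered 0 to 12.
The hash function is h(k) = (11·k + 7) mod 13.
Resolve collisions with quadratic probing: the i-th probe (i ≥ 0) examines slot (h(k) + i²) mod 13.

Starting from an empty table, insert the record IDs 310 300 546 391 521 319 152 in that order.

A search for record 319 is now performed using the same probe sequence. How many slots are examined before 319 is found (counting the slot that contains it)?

3

Insert 310: h=11, slot 11 empty => index 11.
Insert 300: h=5, slot 5 empty => index 5.
Insert 546: h=7, slot 7 empty => index 7.
Insert 391: h=5, slot 5 occupied => index 6.
Insert 521: h=5, slots 5,6 occupied => index 9.
Insert 319: h=6, slots 6,7 occupied => index 10.
Insert 152: h=2, slot 2 empty => index 2.
Table: [∅, ∅, 152, ∅, ∅, 300, 391, 546, ∅, 521, 319, 310, ∅]
Lookup 319: h=6, probe 6,7,10 → found at 10.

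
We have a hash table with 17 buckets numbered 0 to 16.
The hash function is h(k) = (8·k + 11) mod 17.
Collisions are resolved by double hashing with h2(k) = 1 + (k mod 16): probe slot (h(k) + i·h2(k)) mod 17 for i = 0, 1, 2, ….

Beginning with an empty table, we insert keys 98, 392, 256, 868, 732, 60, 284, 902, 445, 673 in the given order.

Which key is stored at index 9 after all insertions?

902

98: h=13 -> slot 13
392: h=2 -> slot 2
256: h=2, h2=1, probe 2,3 -> slot 3
868: h=2, h2=5, probe 2,7 -> slot 7
732: h=2, h2=13, probe 2,15 -> slot 15
60: h=15, h2=13, probe 15,11 -> slot 11
284: h=5 -> slot 5
902: h=2, h2=7, probe 2,9 -> slot 9
445: h=1 -> slot 1
673: h=6 -> slot 6
Table: [—, 445, 392, 256, —, 284, 673, 868, —, 902, —, 60, —, 98, —, 732, —]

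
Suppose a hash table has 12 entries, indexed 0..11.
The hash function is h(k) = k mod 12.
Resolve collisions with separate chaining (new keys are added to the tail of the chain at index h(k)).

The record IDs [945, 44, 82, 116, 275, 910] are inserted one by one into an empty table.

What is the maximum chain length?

2

945 → bucket 9
44 → bucket 8
82 → bucket 10
116 → bucket 8 (collision)
275 → bucket 11
910 → bucket 10 (collision)
Final buckets:
0: -
1: -
2: -
3: -
4: -
5: -
6: -
7: -
8: 44 -> 116
9: 945
10: 82 -> 910
11: 275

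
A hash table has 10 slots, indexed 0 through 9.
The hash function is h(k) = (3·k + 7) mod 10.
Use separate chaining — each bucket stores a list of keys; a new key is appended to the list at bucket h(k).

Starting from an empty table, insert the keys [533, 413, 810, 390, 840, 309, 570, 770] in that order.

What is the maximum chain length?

Insert 533: h=6, bucket 6 empty → new chain.
Insert 413: h=6, bucket 6 nonempty → append to chain.
Insert 810: h=7, bucket 7 empty → new chain.
Insert 390: h=7, bucket 7 nonempty → append to chain.
Insert 840: h=7, bucket 7 nonempty → append to chain.
Insert 309: h=4, bucket 4 empty → new chain.
Insert 570: h=7, bucket 7 nonempty → append to chain.
Insert 770: h=7, bucket 7 nonempty → append to chain.
Final buckets:
0: -
1: -
2: -
3: -
4: 309
5: -
6: 533 -> 413
7: 810 -> 390 -> 840 -> 570 -> 770
8: -
9: -

5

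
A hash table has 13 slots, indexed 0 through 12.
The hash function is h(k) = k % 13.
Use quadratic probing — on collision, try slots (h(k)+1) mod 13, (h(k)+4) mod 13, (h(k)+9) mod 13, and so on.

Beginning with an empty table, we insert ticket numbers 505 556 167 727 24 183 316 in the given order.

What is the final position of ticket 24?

2

505: h=11 → slot 11
556: h=10 → slot 10
167: h=11, probe 11,12 → slot 12
727: h=12, probe 12,0 → slot 0
24: h=11, probe 11,12,2 → slot 2
183: h=1 → slot 1
316: h=4 → slot 4
Table: [727, 183, 24, ., 316, ., ., ., ., ., 556, 505, 167]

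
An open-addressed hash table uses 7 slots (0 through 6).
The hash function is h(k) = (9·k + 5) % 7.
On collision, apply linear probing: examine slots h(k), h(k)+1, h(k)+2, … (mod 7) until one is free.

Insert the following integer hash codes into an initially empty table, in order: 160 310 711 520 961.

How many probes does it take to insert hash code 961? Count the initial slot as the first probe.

Insert 160: h=3, slot 3 empty => index 3.
Insert 310: h=2, slot 2 empty => index 2.
Insert 711: h=6, slot 6 empty => index 6.
Insert 520: h=2, slots 2,3 occupied => index 4.
Insert 961: h=2, slots 2,3,4 occupied => index 5.
Table: [., ., 310, 160, 520, 961, 711]

4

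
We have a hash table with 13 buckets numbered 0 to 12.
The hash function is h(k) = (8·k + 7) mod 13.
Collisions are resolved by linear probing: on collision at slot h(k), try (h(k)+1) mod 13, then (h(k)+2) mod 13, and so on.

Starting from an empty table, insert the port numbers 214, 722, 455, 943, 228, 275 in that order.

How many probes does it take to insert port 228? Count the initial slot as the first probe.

3

Insert 214: h=3, slot 3 empty => index 3.
Insert 722: h=11, slot 11 empty => index 11.
Insert 455: h=7, slot 7 empty => index 7.
Insert 943: h=11, slot 11 occupied => index 12.
Insert 228: h=11, slots 11,12 occupied => index 0.
Insert 275: h=10, slot 10 empty => index 10.
Table: [228, —, —, 214, —, —, —, 455, —, —, 275, 722, 943]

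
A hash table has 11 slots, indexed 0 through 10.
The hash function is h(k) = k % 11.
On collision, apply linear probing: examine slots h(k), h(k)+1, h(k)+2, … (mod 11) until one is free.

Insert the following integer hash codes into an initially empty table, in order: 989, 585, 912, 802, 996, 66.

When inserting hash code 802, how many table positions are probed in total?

3

989: h=10 → slot 10
585: h=2 → slot 2
912: h=10, probe 10,0 → slot 0
802: h=10, probe 10,0,1 → slot 1
996: h=6 → slot 6
66: h=0, probe 0,1,2,3 → slot 3
Table: [912, 802, 585, 66, -, -, 996, -, -, -, 989]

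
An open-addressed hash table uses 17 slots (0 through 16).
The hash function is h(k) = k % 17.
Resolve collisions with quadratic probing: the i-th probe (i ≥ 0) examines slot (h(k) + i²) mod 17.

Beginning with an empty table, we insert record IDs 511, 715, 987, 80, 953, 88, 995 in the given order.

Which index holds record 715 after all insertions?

2

511: h=1 -> slot 1
715: h=1, probe 1,2 -> slot 2
987: h=1, probe 1,2,5 -> slot 5
80: h=12 -> slot 12
953: h=1, probe 1,2,5,10 -> slot 10
88: h=3 -> slot 3
995: h=9 -> slot 9
Table: [∅, 511, 715, 88, ∅, 987, ∅, ∅, ∅, 995, 953, ∅, 80, ∅, ∅, ∅, ∅]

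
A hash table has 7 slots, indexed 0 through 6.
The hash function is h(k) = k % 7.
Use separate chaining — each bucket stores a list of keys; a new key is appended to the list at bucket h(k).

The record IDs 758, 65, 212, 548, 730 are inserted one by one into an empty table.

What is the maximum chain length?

5

758 -> bucket 2
65 -> bucket 2 (collision)
212 -> bucket 2 (collision)
548 -> bucket 2 (collision)
730 -> bucket 2 (collision)
Final buckets:
0: .
1: .
2: 758 -> 65 -> 212 -> 548 -> 730
3: .
4: .
5: .
6: .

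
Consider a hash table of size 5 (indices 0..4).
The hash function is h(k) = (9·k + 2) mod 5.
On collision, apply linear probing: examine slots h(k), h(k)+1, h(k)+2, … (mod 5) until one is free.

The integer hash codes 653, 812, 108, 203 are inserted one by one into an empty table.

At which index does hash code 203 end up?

2

653 hashes to 4; slot 4 is free -> place at 4.
812 hashes to 0; slot 0 is free -> place at 0.
108 hashes to 4; 4,0 taken -> place at 1.
203 hashes to 4; 4,0,1 taken -> place at 2.
Table: [812, 108, 203, _, 653]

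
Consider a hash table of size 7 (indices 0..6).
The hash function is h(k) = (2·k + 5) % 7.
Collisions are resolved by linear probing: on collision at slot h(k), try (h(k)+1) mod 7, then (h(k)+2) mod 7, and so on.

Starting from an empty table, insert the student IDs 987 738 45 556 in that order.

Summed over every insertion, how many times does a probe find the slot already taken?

5

987 hashes to 5; slot 5 is free -> place at 5.
738 hashes to 4; slot 4 is free -> place at 4.
45 hashes to 4; 4,5 taken -> place at 6.
556 hashes to 4; 4,5,6 taken -> place at 0.
Table: [556, _, _, _, 738, 987, 45]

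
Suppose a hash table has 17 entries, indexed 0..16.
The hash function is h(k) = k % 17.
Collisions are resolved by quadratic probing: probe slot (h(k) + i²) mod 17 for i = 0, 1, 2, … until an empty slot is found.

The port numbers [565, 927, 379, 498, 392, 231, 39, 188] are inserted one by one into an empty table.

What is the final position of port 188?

Insert 565: h=4, slot 4 empty => index 4.
Insert 927: h=9, slot 9 empty => index 9.
Insert 379: h=5, slot 5 empty => index 5.
Insert 498: h=5, slot 5 occupied => index 6.
Insert 392: h=1, slot 1 empty => index 1.
Insert 231: h=10, slot 10 empty => index 10.
Insert 39: h=5, slots 5,6,9 occupied => index 14.
Insert 188: h=1, slot 1 occupied => index 2.
Table: [∅, 392, 188, ∅, 565, 379, 498, ∅, ∅, 927, 231, ∅, ∅, ∅, 39, ∅, ∅]

2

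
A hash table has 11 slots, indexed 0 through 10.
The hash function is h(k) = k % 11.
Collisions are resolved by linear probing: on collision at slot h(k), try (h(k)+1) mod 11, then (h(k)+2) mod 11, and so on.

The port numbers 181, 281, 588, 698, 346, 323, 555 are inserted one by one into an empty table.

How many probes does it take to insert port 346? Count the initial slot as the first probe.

181: h=5 => slot 5
281: h=6 => slot 6
588: h=5, probe 5,6,7 => slot 7
698: h=5, probe 5,6,7,8 => slot 8
346: h=5, probe 5,6,7,8,9 => slot 9
323: h=4 => slot 4
555: h=5, probe 5,6,7,8,9,10 => slot 10
Table: [—, —, —, —, 323, 181, 281, 588, 698, 346, 555]

5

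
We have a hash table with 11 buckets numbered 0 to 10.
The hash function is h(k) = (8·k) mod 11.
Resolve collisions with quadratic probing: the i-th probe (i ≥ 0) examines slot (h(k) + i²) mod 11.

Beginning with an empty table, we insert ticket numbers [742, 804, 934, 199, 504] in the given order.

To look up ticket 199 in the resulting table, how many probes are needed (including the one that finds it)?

Insert 742: h=7, slot 7 empty => index 7.
Insert 804: h=8, slot 8 empty => index 8.
Insert 934: h=3, slot 3 empty => index 3.
Insert 199: h=8, slot 8 occupied => index 9.
Insert 504: h=6, slot 6 empty => index 6.
Table: [-, -, -, 934, -, -, 504, 742, 804, 199, -]
Lookup 199: h=8, probe 8,9 → found at 9.

2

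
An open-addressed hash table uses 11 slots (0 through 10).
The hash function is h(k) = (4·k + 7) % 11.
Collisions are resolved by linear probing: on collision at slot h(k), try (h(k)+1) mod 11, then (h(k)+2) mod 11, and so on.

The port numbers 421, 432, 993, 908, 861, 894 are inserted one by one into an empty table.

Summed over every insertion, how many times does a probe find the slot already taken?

14

Insert 421: h=8, slot 8 empty => index 8.
Insert 432: h=8, slot 8 occupied => index 9.
Insert 993: h=8, slots 8,9 occupied => index 10.
Insert 908: h=9, slots 9,10 occupied => index 0.
Insert 861: h=8, slots 8,9,10,0 occupied => index 1.
Insert 894: h=8, slots 8,9,10,0,1 occupied => index 2.
Table: [908, 861, 894, _, _, _, _, _, 421, 432, 993]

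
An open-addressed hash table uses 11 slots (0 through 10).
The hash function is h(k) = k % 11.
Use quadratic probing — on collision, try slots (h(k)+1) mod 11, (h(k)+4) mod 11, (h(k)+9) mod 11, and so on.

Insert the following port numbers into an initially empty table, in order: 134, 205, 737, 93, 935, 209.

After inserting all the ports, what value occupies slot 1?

Insert 134: h=2, slot 2 empty => index 2.
Insert 205: h=7, slot 7 empty => index 7.
Insert 737: h=0, slot 0 empty => index 0.
Insert 93: h=5, slot 5 empty => index 5.
Insert 935: h=0, slot 0 occupied => index 1.
Insert 209: h=0, slots 0,1 occupied => index 4.
Table: [737, 935, 134, ∅, 209, 93, ∅, 205, ∅, ∅, ∅]

935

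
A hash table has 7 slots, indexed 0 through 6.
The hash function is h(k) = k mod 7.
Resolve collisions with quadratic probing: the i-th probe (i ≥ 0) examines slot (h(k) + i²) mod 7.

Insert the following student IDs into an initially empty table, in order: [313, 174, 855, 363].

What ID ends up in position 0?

313: h=5 -> slot 5
174: h=6 -> slot 6
855: h=1 -> slot 1
363: h=6, probe 6,0 -> slot 0
Table: [363, 855, -, -, -, 313, 174]

363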